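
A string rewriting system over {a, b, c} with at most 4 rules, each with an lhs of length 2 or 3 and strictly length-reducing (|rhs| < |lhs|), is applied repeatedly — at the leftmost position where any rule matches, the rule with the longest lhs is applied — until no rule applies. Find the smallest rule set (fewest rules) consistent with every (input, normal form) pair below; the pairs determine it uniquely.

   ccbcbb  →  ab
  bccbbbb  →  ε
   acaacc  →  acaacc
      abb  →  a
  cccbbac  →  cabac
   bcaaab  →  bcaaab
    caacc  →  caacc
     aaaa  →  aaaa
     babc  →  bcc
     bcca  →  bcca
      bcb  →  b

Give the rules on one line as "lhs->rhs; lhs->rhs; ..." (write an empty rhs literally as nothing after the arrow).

bab->bc; bb->; cb->; ccb->a

  | ccbcbb => acbb => ab
  | bccbbbb => babbb => bcbb => bb => ε
  | acaacc
  | abb => a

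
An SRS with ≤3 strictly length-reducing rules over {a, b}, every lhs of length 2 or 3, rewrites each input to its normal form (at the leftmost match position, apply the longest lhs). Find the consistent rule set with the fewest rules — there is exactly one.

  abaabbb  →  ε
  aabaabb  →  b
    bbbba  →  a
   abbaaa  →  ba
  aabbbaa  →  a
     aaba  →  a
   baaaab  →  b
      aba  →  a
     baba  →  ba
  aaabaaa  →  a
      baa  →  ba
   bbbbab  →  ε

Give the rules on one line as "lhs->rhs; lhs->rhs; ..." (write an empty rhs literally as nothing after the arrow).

aa->a; ab->; bb->

  | abaabbb => aabbb => abbb => bb => ε
  | aabaabb => abaabb => aabb => abb => b
  | bbbba => bba => a
  | abbaaa => baaa => baa => ba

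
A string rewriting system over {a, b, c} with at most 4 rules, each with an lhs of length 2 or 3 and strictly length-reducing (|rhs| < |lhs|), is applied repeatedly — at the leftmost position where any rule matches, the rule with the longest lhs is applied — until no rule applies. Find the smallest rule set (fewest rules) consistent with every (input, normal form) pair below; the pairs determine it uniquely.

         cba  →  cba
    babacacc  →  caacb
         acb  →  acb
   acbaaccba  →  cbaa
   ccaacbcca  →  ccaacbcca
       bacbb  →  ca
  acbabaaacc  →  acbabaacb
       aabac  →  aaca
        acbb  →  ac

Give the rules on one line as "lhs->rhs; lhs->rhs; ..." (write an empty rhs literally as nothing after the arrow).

  | cba
  | babacacc => bacaacc => caaacc => caacb
  | acb
  | acbaaccba => acbacbba => accabba => cbabba => cbaa

acc->cb; bac->ca; bb->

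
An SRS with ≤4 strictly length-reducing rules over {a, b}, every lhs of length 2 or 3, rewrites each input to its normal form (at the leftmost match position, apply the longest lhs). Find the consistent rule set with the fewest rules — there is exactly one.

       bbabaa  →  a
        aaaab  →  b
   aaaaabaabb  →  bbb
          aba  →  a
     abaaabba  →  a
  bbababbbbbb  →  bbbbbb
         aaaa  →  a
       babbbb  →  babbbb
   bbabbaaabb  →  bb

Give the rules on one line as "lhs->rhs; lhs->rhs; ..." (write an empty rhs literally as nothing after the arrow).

aa->a; aab->b; aba->aa; bba->a

  | bbabaa => abaa => aaa => aa => a
  | aaaab => aaab => aab => b
  | aaaaabaabb => aaaabaabb => aaabaabb => aabaabb => baabb => bbb
  | aba => aa => a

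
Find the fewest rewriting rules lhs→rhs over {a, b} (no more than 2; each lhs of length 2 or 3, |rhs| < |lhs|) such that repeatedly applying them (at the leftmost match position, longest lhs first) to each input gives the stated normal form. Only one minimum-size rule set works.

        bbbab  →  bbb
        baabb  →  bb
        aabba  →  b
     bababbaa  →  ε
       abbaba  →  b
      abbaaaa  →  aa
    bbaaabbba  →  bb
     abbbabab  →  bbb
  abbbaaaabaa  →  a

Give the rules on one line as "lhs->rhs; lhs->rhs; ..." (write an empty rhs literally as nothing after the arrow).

ab->b; ba->

  | bbbab => bbb
  | baabb => abb => bb
  | aabba => abba => bba => b
  | bababbaa => babbaa => bbaa => ba => ε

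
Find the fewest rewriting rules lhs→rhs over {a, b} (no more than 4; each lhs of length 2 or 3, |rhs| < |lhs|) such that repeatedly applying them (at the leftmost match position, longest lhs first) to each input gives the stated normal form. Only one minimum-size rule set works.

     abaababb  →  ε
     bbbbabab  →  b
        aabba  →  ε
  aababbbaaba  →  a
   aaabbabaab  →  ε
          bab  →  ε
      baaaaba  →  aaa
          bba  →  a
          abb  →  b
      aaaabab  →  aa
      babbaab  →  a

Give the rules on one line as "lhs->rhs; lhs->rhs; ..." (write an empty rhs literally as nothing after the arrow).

  | abaababb => ababb => bb => ε
  | bbbbabab => bbabab => abab => b
  | aabba => aba => ε
  | aababbbaaba => abbbaaba => bbaaba => aaba => a

ab->; aba->; ba->a; bb->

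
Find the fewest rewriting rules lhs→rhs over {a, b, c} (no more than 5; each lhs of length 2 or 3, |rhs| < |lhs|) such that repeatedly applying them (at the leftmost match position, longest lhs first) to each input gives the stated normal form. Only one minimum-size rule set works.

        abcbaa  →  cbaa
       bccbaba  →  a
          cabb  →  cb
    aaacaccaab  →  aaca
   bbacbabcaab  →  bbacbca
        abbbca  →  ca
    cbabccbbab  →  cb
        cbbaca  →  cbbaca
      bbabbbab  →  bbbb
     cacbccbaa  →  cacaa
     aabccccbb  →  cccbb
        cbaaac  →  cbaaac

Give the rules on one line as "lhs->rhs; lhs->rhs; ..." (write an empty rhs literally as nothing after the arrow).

  | abcbaa => cbaa
  | bccbaba => ababa => aba => a
  | cabb => cb
  | aaacaccaab => aaaccaab => aacaab => aaca

ab->; acc->c; bbc->c; bcc->a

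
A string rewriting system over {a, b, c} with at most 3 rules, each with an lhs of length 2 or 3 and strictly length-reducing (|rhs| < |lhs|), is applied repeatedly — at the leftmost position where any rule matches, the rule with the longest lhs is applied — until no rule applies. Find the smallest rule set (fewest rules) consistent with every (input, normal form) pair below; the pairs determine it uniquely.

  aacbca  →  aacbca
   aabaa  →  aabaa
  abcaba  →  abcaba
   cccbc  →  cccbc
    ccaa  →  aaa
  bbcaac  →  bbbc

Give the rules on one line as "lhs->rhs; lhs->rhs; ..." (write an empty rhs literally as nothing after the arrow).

  | aacbca
  | aabaa
  | abcaba
  | cccbc

caa->b; cca->aa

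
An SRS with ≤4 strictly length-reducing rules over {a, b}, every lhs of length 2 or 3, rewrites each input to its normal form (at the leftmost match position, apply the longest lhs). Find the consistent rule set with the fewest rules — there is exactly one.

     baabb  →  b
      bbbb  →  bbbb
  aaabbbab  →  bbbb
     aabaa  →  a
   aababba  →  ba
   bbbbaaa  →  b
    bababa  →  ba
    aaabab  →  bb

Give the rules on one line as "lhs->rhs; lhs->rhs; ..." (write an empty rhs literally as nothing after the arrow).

aa->a; aaa->b; ab->; baa->aa

  | baabb => aabb => abb => b
  | bbbb
  | aaabbbab => bbbbab => bbbb
  | aabaa => abaa => aa => a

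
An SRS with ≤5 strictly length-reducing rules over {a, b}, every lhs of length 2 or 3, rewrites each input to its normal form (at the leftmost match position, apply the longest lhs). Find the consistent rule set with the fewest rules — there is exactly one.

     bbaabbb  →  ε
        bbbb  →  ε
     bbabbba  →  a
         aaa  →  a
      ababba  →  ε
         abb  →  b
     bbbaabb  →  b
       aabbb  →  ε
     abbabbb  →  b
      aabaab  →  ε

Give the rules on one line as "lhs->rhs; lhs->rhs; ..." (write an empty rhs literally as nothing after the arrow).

  | bbaabbb => aabbb => abbb => bb => ε
  | bbbb => bb => ε
  | bbabbba => abbba => bba => a
  | aaa => aa => a

aa->a; ab->; ba->; bb->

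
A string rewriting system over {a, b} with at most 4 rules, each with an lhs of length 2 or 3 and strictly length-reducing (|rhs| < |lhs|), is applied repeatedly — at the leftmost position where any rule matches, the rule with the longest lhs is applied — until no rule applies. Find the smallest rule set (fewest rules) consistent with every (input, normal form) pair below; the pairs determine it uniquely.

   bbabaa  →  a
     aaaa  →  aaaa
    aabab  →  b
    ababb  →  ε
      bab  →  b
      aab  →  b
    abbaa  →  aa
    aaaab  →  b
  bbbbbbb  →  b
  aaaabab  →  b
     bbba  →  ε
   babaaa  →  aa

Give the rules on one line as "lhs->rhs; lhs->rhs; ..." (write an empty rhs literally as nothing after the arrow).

ab->b; ba->; bb->

  | bbabaa => abaa => baa => a
  | aaaa
  | aabab => abab => bab => b
  | ababb => babb => bb => ε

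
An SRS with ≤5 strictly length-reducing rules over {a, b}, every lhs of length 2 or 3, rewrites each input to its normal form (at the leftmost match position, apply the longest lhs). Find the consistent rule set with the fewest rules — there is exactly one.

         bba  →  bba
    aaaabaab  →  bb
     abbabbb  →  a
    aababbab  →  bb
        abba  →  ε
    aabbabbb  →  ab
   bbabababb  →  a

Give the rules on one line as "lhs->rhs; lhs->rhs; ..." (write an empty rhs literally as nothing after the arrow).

  | bba
  | aaaabaab => aabaab => baab => bb
  | abbabbb => aabbb => bbb => a
  | aababbab => babbab => bbab => bb

aa->; abb->a; bab->b; bbb->a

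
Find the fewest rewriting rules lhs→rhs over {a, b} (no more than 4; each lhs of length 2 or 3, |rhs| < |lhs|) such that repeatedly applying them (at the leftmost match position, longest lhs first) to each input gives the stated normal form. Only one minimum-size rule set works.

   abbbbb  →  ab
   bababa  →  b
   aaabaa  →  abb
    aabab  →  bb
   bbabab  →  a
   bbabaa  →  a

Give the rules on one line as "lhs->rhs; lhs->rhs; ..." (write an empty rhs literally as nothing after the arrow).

aba->bb; ba->a; baa->b; bbb->ba

  | abbbbb => ababb => bbbb => bab => ab
  | bababa => ababa => bbba => baa => b
  | aaabaa => aabba => aaba => abb
  | aabab => abbb => aba => bb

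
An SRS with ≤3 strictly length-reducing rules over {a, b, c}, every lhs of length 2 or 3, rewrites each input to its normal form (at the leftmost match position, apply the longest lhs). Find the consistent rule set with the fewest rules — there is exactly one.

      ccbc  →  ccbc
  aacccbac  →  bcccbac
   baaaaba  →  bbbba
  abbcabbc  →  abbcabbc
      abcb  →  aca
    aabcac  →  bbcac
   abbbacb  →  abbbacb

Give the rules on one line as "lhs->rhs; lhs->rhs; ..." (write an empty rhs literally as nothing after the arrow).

aa->b; bcb->ca

  | ccbc
  | aacccbac => bcccbac
  | baaaaba => bbaaba => bbbba
  | abbcabbc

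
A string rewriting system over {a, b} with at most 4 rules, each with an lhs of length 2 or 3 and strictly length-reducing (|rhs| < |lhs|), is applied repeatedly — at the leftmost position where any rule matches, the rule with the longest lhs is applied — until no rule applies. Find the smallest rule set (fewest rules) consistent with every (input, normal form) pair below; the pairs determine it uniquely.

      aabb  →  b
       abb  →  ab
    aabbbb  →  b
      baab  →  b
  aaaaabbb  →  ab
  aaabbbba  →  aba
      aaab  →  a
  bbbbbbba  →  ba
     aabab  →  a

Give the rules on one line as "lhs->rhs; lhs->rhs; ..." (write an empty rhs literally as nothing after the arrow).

aa->b; bab->a; bb->b

  | aabb => bbb => bb => b
  | abb => ab
  | aabbbb => bbbbb => bbbb => bbb => bb => b
  | baab => bbb => bb => b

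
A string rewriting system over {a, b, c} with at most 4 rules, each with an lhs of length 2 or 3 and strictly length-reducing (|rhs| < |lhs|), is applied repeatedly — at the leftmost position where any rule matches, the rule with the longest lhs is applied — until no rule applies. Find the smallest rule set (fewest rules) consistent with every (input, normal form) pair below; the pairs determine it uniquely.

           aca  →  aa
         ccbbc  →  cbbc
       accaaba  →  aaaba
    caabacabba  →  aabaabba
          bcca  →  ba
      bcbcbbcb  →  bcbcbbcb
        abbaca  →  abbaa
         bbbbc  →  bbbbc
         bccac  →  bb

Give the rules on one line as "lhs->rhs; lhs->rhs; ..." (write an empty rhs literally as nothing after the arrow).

  | aca => aa
  | ccbbc => cbbc
  | accaaba => acaaba => aaaba
  | caabacabba => aabacabba => aabaabba

ca->a; cac->b; cc->c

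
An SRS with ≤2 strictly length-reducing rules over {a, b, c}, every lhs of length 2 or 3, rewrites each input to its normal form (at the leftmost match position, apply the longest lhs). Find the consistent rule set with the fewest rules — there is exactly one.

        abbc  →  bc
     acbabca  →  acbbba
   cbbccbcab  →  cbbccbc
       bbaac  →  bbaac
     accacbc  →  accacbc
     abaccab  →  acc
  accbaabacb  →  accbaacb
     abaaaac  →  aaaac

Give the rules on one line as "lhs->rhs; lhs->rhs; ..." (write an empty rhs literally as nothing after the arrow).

ab->; abc->bb

  | abbc => bc
  | acbabca => acbbba
  | cbbccbcab => cbbccbc
  | bbaac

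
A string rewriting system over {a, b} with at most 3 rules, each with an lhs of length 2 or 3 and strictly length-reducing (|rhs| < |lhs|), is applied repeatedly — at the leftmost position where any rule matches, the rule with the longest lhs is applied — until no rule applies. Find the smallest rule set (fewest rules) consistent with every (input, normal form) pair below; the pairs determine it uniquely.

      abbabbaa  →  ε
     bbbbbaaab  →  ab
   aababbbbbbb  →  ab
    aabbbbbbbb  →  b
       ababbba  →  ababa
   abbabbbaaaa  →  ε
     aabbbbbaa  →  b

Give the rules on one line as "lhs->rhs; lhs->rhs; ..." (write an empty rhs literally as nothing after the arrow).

aa->b; bb->

  | abbabbaa => aabbaa => bbbaa => baa => bb => ε
  | bbbbbaaab => bbbaaab => baaab => bbab => ab
  | aababbbbbbb => bbabbbbbbb => abbbbbbb => abbbbb => abbb => ab
  | aabbbbbbbb => bbbbbbbbb => bbbbbbb => bbbbb => bbb => b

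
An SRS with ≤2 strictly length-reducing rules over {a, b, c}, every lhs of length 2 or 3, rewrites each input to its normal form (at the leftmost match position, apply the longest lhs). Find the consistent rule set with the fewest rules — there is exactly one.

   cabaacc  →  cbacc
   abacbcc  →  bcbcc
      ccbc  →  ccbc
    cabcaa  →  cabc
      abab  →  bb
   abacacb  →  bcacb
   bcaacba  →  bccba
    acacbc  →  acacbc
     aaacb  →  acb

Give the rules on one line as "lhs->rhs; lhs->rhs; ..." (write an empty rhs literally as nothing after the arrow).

aa->; aba->b

  | cabaacc => cbacc
  | abacbcc => bcbcc
  | ccbc
  | cabcaa => cabc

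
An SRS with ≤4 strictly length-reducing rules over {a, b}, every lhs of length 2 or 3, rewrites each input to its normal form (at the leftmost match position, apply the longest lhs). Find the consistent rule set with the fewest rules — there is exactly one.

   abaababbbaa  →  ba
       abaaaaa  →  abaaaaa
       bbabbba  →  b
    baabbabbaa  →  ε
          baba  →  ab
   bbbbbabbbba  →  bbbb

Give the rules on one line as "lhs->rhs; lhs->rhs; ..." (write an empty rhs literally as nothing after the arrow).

aab->; bab->bb; bba->ab

  | abaababbbaa => ababbbaa => abbbbaa => abbaba => aabba => ba
  | abaaaaa
  | bbabbba => abbbba => abbab => aabb => b
  | baabbabbaa => bbabbaa => abbbaa => ababa => abba => aab => ε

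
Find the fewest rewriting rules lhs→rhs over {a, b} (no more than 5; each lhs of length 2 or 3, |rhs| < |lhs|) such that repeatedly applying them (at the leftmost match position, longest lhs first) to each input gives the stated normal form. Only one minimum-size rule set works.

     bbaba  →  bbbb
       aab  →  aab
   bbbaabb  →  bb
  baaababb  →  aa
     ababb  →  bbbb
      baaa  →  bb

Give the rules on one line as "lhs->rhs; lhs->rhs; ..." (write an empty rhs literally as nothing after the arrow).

aaa->bb; aba->bb; abb->aa; baa->aa

  | bbaba => bbbb
  | aab
  | bbbaabb => bbaabb => baabb => aabb => aaa => bb
  | baaababb => aaababb => bbbabb => bbbaa => bbaa => baa => aa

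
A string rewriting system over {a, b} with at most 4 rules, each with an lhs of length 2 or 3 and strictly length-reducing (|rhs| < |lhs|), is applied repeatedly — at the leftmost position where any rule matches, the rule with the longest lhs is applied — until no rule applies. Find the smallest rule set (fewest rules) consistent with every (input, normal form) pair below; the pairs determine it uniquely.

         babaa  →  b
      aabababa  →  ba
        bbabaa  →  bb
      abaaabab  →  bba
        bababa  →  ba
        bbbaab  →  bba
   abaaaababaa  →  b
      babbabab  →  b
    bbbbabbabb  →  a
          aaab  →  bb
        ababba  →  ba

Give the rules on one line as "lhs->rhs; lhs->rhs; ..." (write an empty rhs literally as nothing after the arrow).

aaa->b; ab->b; bab->a

  | babaa => aaa => b
  | aabababa => abababa => bababa => aaba => aba => ba
  | bbabaa => baaa => bb
  | abaaabab => baaabab => bbbab => bba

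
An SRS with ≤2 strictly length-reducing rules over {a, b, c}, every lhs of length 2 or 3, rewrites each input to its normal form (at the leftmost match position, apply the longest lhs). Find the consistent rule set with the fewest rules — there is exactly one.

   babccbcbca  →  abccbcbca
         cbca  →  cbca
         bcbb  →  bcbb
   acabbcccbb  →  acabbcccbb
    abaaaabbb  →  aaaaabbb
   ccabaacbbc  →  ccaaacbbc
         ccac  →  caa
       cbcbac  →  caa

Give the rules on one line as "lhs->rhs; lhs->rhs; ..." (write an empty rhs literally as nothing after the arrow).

ba->a; cac->aa

  | babccbcbca => abccbcbca
  | cbca
  | bcbb
  | acabbcccbb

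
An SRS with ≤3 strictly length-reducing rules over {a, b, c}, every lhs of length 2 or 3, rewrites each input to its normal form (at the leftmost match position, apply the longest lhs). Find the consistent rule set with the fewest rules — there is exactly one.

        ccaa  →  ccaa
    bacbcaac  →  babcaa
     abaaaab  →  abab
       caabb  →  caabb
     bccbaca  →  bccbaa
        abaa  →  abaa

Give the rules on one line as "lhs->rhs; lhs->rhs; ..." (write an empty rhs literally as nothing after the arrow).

  | ccaa
  | bacbcaac => babcaac => babcaa
  | abaaaab => abab
  | caabb

aaa->; ac->a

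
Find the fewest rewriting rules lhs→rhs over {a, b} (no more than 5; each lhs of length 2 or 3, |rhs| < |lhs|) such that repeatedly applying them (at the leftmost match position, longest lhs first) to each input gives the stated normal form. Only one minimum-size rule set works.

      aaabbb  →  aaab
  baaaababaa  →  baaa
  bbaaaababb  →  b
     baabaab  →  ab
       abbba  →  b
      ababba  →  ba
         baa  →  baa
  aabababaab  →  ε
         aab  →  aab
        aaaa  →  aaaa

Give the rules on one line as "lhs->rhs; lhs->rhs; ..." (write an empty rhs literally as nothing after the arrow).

  | aaabbb => aaab
  | baaaababaa => baaabbaa => baaabba => baaabb => baaa
  | bbaaaababb => bbaaababb => bbaababb => bbababb => bbbabb => babb => b
  | baabaab => babab => ab

aba->b; bab->; bb->; bba->bb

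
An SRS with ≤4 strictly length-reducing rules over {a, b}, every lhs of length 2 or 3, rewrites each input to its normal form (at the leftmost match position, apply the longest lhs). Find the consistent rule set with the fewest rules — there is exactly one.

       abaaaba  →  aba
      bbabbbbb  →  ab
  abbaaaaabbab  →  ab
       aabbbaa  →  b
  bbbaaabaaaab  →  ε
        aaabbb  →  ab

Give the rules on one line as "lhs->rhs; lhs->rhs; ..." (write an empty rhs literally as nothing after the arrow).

  | abaaaba => ababa => aba
  | bbabbbbb => abbbbb => abbb => ab
  | abbaaaaabbab => aaaaaabbab => aaaabbab => aabbab => bbab => ab
  | aabbbaa => bbbaa => baa => b

aa->; bab->b; bb->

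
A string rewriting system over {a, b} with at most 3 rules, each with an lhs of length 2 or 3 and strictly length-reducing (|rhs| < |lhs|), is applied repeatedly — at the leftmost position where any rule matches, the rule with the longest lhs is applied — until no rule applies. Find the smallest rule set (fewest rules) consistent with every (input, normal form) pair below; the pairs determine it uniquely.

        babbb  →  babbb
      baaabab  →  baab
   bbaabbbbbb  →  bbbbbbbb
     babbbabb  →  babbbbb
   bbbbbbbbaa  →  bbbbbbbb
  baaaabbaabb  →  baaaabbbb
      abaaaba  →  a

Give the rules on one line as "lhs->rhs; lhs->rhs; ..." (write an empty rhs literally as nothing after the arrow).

  | babbb
  | baaabab => baab
  | bbaabbbbbb => bbabbbbbb => bbbbbbbb
  | babbbabb => babbbbb

aba->; bba->bb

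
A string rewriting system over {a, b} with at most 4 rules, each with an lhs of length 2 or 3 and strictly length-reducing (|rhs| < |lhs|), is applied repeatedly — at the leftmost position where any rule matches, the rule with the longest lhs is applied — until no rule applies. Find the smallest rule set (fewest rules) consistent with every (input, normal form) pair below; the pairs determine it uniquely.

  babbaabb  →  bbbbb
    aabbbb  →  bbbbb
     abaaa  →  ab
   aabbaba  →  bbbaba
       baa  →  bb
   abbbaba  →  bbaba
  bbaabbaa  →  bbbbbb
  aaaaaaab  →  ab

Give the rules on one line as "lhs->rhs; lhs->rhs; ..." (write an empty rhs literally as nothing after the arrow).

aa->b; aaa->; abb->b

  | babbaabb => bbaabb => bbbbb
  | aabbbb => bbbbb
  | abaaa => ab
  | aabbaba => bbbaba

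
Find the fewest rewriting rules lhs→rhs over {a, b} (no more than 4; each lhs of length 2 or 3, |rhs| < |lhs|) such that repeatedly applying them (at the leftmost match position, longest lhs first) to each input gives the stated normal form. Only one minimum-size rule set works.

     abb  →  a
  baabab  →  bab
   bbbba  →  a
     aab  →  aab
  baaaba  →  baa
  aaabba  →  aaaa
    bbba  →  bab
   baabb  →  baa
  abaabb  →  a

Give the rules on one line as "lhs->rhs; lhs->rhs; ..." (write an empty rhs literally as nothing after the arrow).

aba->; abb->a; bba->ab

  | abb => a
  | baabab => bab
  | bbbba => bbab => abb => a
  | aab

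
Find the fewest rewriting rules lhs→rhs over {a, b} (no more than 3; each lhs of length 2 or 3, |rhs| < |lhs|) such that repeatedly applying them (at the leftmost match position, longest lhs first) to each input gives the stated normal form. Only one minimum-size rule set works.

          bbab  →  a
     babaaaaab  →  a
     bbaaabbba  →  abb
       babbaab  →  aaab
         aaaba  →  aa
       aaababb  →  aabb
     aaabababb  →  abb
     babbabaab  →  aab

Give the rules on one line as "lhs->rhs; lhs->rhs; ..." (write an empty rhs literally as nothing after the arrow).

  | bbab => bbb => a
  | babaaaaab => bbaaaaab => bbaaaab => bbaaab => bbaab => bbab => bbb => a
  | bbaaabbba => bbaabbba => bbabbba => bbbbba => abba => abb
  | babbaab => bbbaab => aaab

aba->; ba->b; bbb->a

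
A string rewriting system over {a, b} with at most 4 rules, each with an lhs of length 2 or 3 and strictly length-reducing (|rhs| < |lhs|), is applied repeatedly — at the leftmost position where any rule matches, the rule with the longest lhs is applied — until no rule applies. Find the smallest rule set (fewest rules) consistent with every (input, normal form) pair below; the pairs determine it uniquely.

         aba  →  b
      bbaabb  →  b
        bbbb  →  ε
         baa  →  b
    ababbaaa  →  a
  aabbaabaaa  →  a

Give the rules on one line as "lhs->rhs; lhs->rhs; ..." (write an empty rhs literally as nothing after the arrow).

  | aba => aa => b
  | bbaabb => aabb => bbb => b
  | bbbb => bb => ε
  | baa => aa => b

aa->b; ba->a; bb->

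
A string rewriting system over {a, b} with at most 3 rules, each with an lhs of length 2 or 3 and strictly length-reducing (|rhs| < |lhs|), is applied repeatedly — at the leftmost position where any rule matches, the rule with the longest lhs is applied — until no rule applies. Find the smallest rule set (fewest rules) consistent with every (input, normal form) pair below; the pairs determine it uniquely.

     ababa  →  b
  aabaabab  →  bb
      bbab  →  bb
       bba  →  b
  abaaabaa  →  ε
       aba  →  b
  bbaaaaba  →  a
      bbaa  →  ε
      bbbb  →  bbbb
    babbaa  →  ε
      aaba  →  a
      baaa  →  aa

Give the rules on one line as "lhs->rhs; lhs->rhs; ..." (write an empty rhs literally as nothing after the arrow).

ab->a; aba->b; ba->

  | ababa => bba => b
  | aabaabab => ababab => bbab => bb
  | bbab => bb
  | bba => b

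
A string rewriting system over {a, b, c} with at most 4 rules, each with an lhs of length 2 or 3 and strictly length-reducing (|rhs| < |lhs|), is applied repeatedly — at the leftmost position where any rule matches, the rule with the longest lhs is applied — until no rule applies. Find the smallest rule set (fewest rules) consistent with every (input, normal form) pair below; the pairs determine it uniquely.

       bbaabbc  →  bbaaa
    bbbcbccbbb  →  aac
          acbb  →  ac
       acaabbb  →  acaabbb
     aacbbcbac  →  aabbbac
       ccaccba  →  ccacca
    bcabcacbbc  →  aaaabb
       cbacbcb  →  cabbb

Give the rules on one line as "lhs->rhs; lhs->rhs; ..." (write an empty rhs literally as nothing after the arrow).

  | bbaabbc => bbaabc => bbaaa
  | bbbcbccbbb => bbcbccbbb => bcbccbbb => abccbbb => aacbbb => aacbb => aacb => aac
  | acbb => acb => ac
  | acaabbb

bbc->bc; bc->a; cb->c; cbc->bb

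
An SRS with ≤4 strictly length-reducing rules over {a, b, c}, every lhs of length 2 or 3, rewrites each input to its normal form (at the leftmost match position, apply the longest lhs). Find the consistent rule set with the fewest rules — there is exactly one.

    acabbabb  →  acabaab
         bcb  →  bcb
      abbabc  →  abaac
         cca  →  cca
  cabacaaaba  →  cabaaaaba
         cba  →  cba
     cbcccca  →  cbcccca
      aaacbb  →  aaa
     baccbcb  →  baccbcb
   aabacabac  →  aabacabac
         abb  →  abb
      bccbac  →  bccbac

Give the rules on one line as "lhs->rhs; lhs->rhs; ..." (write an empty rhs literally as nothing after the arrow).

bab->aa; caa->aa; cbb->

  | acabbabb => acabaab
  | bcb
  | abbabc => abaac
  | cca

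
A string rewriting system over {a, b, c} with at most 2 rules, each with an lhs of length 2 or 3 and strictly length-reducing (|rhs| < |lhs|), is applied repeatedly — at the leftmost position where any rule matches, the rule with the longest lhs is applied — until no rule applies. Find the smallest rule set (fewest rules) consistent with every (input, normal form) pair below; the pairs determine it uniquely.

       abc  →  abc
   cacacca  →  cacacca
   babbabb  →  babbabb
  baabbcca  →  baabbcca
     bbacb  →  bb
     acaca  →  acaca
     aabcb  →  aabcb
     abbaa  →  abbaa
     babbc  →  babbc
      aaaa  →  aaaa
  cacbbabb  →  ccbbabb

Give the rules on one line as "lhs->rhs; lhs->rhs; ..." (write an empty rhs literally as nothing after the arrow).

  | abc
  | cacacca
  | babbabb
  | baabbcca

acb->cb; bac->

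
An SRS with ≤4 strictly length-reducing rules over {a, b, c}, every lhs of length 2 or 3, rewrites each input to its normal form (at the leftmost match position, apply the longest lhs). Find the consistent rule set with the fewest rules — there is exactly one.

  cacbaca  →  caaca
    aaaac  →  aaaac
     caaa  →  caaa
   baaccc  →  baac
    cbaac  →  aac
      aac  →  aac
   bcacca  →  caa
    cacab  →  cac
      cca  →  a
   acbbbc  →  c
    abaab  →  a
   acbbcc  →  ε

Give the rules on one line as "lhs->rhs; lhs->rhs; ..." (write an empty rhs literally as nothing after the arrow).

ab->; bc->c; cb->; cc->

  | cacbaca => caaca
  | aaaac
  | caaa
  | baaccc => baac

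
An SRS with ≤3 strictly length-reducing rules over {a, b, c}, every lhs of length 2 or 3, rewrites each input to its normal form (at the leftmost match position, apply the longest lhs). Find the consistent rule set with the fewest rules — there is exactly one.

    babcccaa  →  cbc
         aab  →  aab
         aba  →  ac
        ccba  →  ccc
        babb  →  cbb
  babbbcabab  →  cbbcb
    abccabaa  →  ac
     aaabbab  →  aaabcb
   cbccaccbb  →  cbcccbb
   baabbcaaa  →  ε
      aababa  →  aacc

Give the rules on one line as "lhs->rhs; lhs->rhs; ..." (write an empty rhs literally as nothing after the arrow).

ba->c; ca->; cab->

  | babcccaa => cbcccaa => cbcca => cbc
  | aab
  | aba => ac
  | ccba => ccc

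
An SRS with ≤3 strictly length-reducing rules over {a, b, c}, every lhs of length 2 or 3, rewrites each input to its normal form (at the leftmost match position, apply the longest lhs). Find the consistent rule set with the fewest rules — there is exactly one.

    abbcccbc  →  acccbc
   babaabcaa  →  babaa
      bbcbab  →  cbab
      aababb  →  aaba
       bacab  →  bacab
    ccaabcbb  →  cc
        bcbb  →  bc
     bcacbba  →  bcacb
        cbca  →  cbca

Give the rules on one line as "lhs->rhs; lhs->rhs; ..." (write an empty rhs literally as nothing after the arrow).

bb->; bba->b; caa->b

  | abbcccbc => acccbc
  | babaabcaa => babaabb => babaa
  | bbcbab => cbab
  | aababb => aaba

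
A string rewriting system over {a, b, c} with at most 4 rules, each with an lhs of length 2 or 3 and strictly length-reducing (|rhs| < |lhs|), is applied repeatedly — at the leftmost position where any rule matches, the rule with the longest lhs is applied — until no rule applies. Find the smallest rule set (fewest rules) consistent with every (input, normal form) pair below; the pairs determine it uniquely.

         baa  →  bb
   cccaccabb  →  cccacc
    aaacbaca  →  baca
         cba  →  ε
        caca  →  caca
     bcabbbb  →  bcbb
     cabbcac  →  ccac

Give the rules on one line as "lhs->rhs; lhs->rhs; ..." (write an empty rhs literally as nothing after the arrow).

  | baa => bb
  | cccaccabb => cccacc
  | aaacbaca => bacbaca => baca
  | cba => ε

aa->b; abb->; cba->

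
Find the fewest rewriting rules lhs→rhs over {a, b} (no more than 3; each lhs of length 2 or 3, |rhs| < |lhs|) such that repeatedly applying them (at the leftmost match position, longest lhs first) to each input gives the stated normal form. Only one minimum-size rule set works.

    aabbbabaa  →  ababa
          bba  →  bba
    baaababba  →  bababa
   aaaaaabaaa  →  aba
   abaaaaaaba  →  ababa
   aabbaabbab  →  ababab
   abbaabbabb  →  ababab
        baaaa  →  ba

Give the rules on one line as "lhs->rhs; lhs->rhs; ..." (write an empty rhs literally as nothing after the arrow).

  | aabbbabaa => abbbabaa => abbabaa => ababaa => ababa
  | bba
  | baaababba => baababba => bababba => bababa
  | aaaaaabaaa => aaaaabaaa => aaaabaaa => aaabaaa => aabaaa => abaaa => abaa => aba

aa->a; abb->ab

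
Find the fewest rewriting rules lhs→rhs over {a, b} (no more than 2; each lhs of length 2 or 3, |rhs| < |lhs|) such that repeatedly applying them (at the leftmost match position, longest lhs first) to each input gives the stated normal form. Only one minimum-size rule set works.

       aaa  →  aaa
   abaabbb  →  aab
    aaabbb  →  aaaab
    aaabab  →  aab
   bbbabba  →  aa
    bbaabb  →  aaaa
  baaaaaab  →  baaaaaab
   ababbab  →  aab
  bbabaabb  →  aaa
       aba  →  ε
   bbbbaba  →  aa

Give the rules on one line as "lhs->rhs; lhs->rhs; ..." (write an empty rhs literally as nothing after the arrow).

aba->; bb->a

  | aaa
  | abaabbb => abbb => aab
  | aaabbb => aaaab
  | aaabab => aab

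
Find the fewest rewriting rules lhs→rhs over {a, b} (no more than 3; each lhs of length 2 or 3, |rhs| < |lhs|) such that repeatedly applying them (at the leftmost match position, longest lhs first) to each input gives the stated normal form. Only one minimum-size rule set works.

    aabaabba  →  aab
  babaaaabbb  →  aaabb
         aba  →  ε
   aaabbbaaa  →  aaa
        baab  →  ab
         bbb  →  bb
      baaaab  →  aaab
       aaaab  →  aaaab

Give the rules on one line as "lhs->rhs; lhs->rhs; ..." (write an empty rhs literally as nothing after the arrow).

  | aabaabba => aabba => aab
  | babaaaabbb => baaaabbb => aaabbb => aaabb
  | aba => ε
  | aaabbbaaa => aaabbaaa => aaabaa => aaa

aba->; ba->; bbb->bb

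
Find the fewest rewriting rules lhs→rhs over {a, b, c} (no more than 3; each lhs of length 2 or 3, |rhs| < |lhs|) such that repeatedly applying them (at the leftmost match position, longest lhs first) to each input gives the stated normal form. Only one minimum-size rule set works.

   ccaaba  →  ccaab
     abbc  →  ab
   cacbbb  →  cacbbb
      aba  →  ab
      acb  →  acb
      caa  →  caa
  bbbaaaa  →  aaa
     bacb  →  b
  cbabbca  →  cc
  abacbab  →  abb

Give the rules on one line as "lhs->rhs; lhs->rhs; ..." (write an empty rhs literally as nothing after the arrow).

  | ccaaba => ccaab
  | abbc => ab
  | cacbbb
  | aba => ab

ba->b; bba->c; bc->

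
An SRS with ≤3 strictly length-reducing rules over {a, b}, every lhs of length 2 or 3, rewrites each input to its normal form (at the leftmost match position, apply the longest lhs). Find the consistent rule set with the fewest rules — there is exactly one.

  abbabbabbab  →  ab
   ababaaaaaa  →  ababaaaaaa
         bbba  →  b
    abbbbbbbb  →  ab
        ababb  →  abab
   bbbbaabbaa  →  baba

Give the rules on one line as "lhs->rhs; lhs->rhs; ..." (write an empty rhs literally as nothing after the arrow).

bb->b; bba->b

  | abbabbabbab => abbbabbab => abbabbab => abbbab => abbab => abb => ab
  | ababaaaaaa
  | bbba => bba => b
  | abbbbbbbb => abbbbbbb => abbbbbb => abbbbb => abbbb => abbb => abb => ab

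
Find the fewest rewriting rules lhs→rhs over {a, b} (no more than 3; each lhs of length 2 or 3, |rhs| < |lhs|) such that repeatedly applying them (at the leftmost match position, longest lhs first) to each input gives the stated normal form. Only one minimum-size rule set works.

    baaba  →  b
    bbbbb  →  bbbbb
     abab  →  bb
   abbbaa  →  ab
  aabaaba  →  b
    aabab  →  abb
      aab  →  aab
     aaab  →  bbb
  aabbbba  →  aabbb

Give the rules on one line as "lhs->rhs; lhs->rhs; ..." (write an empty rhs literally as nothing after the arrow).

aaa->bb; aba->b; ba->

  | baaba => aba => b
  | bbbbb
  | abab => bb
  | abbbaa => abba => ab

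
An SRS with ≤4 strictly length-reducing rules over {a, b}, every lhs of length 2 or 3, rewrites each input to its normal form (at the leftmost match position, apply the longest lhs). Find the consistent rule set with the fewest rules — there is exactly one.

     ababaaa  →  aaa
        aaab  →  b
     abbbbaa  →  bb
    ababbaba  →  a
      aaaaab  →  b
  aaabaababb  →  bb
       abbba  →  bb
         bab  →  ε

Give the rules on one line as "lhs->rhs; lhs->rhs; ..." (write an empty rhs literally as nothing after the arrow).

  | ababaaa => babaaa => aaa
  | aaab => aab => ab => b
  | abbbbaa => bbbbaa => bbba => bb
  | ababbaba => babbaba => baba => a

ab->b; bab->; bba->b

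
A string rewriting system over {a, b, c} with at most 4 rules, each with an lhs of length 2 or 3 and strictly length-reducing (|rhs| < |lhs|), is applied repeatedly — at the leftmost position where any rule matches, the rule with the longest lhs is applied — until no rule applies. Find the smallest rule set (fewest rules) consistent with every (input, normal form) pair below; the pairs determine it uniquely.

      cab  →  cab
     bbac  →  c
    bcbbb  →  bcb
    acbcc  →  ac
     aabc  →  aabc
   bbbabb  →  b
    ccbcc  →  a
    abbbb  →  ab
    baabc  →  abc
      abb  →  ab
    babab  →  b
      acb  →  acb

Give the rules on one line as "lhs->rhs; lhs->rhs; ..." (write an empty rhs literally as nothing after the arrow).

  | cab
  | bbac => bac => c
  | bcbbb => bcbb => bcb
  | acbcc => acba => ac

ba->; bb->b; cc->a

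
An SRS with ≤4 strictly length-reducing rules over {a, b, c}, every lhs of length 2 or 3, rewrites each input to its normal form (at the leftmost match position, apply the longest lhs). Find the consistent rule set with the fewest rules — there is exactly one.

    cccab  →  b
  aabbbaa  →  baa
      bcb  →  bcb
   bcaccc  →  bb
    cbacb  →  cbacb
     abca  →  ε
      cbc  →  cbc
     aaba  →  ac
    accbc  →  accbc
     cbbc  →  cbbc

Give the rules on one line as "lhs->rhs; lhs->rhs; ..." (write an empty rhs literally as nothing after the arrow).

  | cccab => bab => b
  | aabbbaa => abbaa => baa
  | bcb
  | bcaccc => bccc => bb

ab->; aba->c; ca->; ccc->b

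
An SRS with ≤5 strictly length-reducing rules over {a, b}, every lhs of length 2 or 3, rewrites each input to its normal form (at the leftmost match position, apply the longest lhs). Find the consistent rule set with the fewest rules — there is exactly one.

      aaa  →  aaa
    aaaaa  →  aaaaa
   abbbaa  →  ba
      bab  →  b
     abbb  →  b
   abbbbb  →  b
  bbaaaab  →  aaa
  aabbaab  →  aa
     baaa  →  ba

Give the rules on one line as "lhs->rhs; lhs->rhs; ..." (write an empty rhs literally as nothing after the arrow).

  | aaa
  | aaaaa
  | abbbaa => baa => ba
  | bab => b

ab->; abb->; baa->ba; bb->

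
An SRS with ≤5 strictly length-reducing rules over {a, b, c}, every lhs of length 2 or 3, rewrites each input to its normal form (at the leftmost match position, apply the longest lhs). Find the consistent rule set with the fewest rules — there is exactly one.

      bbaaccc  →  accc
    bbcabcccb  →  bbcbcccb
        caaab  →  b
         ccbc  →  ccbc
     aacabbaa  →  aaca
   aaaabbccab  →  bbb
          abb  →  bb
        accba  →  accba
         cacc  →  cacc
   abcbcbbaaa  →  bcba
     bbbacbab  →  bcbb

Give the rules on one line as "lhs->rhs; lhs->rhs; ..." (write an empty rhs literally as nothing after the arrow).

  | bbaaccc => accc
  | bbcabcccb => bbcbcccb
  | caaab => aab => ab => b
  | ccbc

ab->b; bba->; caa->a; cca->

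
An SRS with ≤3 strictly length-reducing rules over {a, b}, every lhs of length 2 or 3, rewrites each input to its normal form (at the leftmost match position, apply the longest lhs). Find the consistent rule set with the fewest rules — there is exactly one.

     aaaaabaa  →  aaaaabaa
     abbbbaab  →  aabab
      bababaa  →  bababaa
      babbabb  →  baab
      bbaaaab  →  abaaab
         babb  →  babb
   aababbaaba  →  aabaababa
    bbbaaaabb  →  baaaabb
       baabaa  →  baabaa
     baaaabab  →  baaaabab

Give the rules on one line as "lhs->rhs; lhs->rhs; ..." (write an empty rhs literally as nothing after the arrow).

bba->ab; bbb->b

  | aaaaabaa
  | abbbbaab => abbaab => aabab
  | bababaa
  | babbabb => baabbb => baab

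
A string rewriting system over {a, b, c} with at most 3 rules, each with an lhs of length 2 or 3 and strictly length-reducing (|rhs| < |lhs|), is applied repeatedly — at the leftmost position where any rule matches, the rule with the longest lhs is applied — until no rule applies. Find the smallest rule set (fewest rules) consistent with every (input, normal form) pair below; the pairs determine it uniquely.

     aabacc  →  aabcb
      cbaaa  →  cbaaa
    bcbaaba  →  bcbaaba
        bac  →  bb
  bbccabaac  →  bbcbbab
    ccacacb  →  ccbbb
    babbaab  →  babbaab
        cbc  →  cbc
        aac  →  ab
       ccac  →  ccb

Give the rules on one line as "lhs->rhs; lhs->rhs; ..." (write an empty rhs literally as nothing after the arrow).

  | aabacc => aabcb
  | cbaaa
  | bcbaaba
  | bac => bb

ac->b; acc->cb; cab->bb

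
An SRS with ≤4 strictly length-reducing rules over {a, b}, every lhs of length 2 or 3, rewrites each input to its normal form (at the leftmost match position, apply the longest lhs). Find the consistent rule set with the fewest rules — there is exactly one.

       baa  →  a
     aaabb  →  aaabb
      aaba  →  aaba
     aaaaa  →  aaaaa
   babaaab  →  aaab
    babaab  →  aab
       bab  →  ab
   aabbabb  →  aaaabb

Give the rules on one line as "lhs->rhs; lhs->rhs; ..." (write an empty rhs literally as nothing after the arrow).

  | baa => a
  | aaabb
  | aaba
  | aaaaa

baa->a; bab->ab; bba->aa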